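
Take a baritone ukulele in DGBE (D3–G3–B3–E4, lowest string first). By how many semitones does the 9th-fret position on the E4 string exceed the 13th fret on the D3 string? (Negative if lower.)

E4 at fret 9 → C#5 (MIDI 73); D3 at fret 13 → D#4 (MIDI 63).
73 − 63 = 10, so the two pitches are 10 semitones apart.

10 semitones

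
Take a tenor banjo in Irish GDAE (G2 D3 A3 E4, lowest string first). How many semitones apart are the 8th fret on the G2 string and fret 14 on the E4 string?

G2 at fret 8 → D♯3 (MIDI 51); E4 at fret 14 → F♯5 (MIDI 78).
51 − 78 = -27, so the two pitches are 27 semitones apart, with F♯5 the higher.

27 semitones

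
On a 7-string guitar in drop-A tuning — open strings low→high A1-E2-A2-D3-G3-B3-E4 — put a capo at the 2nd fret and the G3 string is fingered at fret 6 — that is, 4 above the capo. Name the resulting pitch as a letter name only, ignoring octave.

C♯

The capo raises the open G3 by 2 semitones to A3; fretting 4 more gives G3 + 2 + 4 = G3 + 6 semitones, landing on C♯.
(Also written D♭.)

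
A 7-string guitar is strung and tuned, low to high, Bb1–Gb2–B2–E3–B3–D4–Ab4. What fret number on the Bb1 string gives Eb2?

5

Eb2 is 5 semitones above the open Bb1 (Bb–B–C–Db–D–Eb), so it sits at fret 5.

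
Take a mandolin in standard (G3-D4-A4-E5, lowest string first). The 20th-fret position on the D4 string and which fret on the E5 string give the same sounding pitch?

6

D4 at fret 20 is D4 + 20 semitones = A♯5.
The open E5 string is 14 semitones above the open D4, so the same pitch on the E5 string lies at fret 20 − 14 = 6.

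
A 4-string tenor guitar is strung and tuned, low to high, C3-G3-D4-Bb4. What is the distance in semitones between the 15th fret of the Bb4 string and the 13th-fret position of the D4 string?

10 semitones

Bb4 at fret 15 → Db6 (MIDI 85); D4 at fret 13 → Eb5 (MIDI 75).
85 − 75 = 10, so the two pitches are 10 semitones apart, with Db6 the higher.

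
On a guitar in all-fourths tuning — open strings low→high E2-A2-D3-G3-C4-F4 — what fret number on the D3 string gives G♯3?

6

G♯3 is 6 semitones above the open D3 (D–D#–E–F–F#–G–G#), so it sits at fret 6.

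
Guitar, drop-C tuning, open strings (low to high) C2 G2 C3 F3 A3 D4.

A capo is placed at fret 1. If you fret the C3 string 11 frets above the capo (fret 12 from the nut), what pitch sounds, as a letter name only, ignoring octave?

C

The capo raises the open C3 by 1 semitone to C♯3; fretting 11 more gives C3 + 1 + 11 = C3 + 12 semitones, landing on C.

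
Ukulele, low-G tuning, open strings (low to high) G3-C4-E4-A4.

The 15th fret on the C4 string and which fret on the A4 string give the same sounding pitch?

Fret 15 on C4 is MIDI 60 + 15 = 75 (D#5). On the A4 string (open MIDI 69), that pitch is 75 − 69 = fret 6.

6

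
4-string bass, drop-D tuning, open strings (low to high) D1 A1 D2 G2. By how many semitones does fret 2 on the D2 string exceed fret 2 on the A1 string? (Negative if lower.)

5 semitones

D2 at fret 2 → E2 (MIDI 40); A1 at fret 2 → B1 (MIDI 35).
40 − 35 = 5, so the two pitches are 5 semitones apart.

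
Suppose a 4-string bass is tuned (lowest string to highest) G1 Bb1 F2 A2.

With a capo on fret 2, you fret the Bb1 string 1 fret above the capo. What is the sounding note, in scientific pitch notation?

Db2

The capo raises the open Bb1 by 2 semitones to C2; fretting 1 more gives Bb1 + 2 + 1 = Bb1 + 3 semitones = Db2.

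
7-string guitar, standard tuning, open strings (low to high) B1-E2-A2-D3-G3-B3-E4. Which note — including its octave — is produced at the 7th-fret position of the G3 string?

The open G3 string plus 7 semitones: G–G#–A–A#–B–C–C#–D.
The walk passes from B into C once, so the octave number goes from 3 to 4.

D4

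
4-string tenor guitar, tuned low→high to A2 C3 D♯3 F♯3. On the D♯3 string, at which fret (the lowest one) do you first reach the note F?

From D♯3, count semitones up the chromatic scale until reaching F: D#–E–F — 2 steps.

2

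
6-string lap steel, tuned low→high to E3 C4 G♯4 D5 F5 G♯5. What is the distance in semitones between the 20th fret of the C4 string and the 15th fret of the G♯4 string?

C4 at fret 20 → G♯5 (MIDI 80); G♯4 at fret 15 → B5 (MIDI 83).
80 − 83 = -3, so the two pitches are 3 semitones apart, with B5 the higher.

3 semitones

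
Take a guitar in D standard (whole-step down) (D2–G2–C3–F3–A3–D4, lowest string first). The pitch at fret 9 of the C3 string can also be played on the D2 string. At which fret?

C3 at fret 9 is C3 + 9 semitones = A3.
The open D2 string is 10 semitones below the open C3, so the same pitch on the D2 string lies at fret 9 + 10 = 19.

19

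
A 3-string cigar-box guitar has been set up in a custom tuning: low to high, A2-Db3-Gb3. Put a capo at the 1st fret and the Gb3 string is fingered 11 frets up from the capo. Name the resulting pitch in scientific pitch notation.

The capo raises the open Gb3 by 1 semitone to G3; fretting 11 more gives Gb3 + 1 + 11 = Gb3 + 12 semitones = Gb4.
(Also written F#.)

Gb4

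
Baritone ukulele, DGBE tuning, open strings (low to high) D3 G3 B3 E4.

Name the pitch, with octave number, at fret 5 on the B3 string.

E4

Each fret is one semitone, so B3 + 5 = E4.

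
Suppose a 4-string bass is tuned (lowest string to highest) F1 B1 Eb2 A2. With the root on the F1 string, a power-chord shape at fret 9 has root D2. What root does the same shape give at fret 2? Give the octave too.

G1

Moving from fret 9 to fret 2 shifts the root by -7 semitones.
D2 down 7 semitones is G1.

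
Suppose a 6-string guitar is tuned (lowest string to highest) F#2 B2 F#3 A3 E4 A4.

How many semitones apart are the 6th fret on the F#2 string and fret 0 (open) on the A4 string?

F#2 at fret 6 → C3 (MIDI 48); A4 at fret 0 → A4 (MIDI 69).
48 − 69 = -21, so the two pitches are 21 semitones apart, with A4 the higher.

21 semitones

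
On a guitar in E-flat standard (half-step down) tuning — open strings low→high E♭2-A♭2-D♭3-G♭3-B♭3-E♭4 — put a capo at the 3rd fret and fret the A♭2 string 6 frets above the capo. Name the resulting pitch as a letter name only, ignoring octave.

F

The capo raises the open A♭2 by 3 semitones to B2; fretting 6 more gives A♭2 + 3 + 6 = A♭2 + 9 semitones, landing on F.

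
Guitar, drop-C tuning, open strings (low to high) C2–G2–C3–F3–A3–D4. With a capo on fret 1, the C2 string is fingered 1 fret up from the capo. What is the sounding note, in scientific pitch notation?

D2

The capo raises the open C2 by 1 semitone to C#2; fretting 1 more gives C2 + 1 + 1 = C2 + 2 semitones = D2.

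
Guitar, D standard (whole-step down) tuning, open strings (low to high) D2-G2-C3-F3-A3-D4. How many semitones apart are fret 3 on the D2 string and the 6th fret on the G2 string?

D2 at fret 3 → F2 (MIDI 41); G2 at fret 6 → C♯3 (MIDI 49).
41 − 49 = -8, so the two pitches are 8 semitones apart, with C♯3 the higher.

8 semitones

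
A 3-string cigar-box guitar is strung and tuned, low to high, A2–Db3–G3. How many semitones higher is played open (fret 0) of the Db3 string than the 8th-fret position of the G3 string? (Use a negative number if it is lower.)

-14 semitones

Db3 at fret 0 → Db3 (MIDI 49); G3 at fret 8 → Eb4 (MIDI 63).
49 − 63 = -14, so the two pitches are 14 semitones apart.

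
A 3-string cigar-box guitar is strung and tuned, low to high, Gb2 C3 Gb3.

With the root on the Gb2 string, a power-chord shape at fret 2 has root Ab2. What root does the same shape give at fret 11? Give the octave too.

Moving from fret 2 to fret 11 shifts the root by 9 semitones.
Ab2 up 9 semitones is F3.

F3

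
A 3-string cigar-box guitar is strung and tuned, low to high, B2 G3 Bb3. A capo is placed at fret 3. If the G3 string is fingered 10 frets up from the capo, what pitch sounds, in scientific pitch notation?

Ab4

The capo raises the open G3 by 3 semitones to Bb3; fretting 10 more gives G3 + 3 + 10 = G3 + 13 semitones = Ab4.
(Also written G#.)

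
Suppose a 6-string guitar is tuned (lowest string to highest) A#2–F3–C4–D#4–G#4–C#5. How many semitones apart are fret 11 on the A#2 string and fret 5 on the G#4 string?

A#2 at fret 11 → A3 (MIDI 57); G#4 at fret 5 → C#5 (MIDI 73).
57 − 73 = -16, so the two pitches are 16 semitones apart, with C#5 the higher.

16 semitones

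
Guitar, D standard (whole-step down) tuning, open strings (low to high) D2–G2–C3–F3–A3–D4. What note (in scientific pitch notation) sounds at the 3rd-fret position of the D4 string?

F4

Each fret is one semitone, so D4 + 3 = F4.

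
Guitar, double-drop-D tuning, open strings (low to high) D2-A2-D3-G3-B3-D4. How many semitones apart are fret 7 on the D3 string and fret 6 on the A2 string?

D3 at fret 7 → A3 (MIDI 57); A2 at fret 6 → D♯3 (MIDI 51).
57 − 51 = 6, so the two pitches are 6 semitones apart, with A3 the higher.

6 semitones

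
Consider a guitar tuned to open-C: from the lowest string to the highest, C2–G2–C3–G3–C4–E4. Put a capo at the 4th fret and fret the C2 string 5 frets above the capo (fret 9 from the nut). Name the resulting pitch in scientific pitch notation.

A2

The capo raises the open C2 by 4 semitones to E2; fretting 5 more gives C2 + 4 + 5 = C2 + 9 semitones = A2.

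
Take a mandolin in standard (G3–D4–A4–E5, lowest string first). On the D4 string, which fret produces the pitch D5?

12

D5 is 12 semitones above the open D4 (D–D#–E–F–…–C–C#–D), so it sits at fret 12.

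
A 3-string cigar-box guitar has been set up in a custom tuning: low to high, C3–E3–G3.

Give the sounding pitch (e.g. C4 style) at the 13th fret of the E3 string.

Each fret is one semitone, so E3 + 13 = F4.

F4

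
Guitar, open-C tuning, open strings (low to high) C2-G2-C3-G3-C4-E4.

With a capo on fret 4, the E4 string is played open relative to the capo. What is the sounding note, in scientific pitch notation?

G#4

The capo raises the open E4 by 4 semitones to G#4; fretting 0 more gives E4 + 4 + 0 = E4 + 4 semitones = G#4.
(Also written Ab.)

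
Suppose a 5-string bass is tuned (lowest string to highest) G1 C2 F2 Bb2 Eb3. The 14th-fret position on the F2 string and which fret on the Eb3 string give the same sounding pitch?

4

F2 at fret 14 is F2 + 14 semitones = G3.
The open Eb3 string is 10 semitones above the open F2, so the same pitch on the Eb3 string lies at fret 14 − 10 = 4.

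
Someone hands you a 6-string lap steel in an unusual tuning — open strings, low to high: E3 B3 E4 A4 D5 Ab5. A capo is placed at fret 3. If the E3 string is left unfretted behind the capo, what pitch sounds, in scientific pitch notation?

G3

The capo raises the open E3 by 3 semitones to G3; fretting 0 more gives E3 + 3 + 0 = E3 + 3 semitones = G3.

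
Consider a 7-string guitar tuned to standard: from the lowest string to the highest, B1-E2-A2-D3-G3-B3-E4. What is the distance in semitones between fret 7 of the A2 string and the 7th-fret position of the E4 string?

19 semitones

A2 at fret 7 → E3 (MIDI 52); E4 at fret 7 → B4 (MIDI 71).
52 − 71 = -19, so the two pitches are 19 semitones apart, with B4 the higher.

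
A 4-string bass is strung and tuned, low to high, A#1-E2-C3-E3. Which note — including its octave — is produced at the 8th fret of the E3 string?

Each fret is one semitone, so E3 + 8 = C4.

C4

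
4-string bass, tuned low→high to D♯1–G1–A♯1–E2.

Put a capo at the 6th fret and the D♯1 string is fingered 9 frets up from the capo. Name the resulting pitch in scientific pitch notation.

The capo raises the open D♯1 by 6 semitones to A1; fretting 9 more gives D♯1 + 6 + 9 = D♯1 + 15 semitones = F♯2.
(Also written G♭.)

F♯2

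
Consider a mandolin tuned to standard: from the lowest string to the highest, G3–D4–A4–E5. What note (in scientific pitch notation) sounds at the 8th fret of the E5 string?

E5 is MIDI 76. Adding 8 gives 84, which is C6.

C6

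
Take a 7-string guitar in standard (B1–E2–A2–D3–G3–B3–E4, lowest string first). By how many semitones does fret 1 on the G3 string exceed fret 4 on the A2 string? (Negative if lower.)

7 semitones

G3 at fret 1 → G♯3 (MIDI 56); A2 at fret 4 → C♯3 (MIDI 49).
56 − 49 = 7, so the two pitches are 7 semitones apart.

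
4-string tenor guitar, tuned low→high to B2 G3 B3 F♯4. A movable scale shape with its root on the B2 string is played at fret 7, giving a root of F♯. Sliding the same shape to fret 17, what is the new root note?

Moving from fret 7 to fret 17 shifts the root by 10 semitones.
F♯ up 10 semitones is E.

E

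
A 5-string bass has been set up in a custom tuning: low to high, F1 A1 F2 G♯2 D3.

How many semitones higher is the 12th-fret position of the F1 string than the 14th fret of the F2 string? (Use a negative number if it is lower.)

-14 semitones

F1 at fret 12 → F2 (MIDI 41); F2 at fret 14 → G3 (MIDI 55).
41 − 55 = -14, so the two pitches are 14 semitones apart.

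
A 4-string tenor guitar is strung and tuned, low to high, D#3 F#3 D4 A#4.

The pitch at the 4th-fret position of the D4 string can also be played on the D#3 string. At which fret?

D4 at fret 4 is D4 + 4 semitones = F#4.
The open D#3 string is 11 semitones below the open D4, so the same pitch on the D#3 string lies at fret 4 + 11 = 15.

15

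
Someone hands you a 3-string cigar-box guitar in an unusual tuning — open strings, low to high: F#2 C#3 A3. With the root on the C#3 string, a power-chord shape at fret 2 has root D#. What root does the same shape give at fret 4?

Moving from fret 2 to fret 4 shifts the root by 2 semitones.
D# up 2 semitones is F.

F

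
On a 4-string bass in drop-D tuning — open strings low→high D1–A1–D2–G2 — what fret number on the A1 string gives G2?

G2 is 10 semitones above the open A1 (A–A#–B–C–…–F–F#–G), so it sits at fret 10.

10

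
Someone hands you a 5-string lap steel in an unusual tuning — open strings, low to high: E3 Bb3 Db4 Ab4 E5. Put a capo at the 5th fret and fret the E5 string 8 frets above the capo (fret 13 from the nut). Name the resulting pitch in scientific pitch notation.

F6

The capo raises the open E5 by 5 semitones to A5; fretting 8 more gives E5 + 5 + 8 = E5 + 13 semitones = F6.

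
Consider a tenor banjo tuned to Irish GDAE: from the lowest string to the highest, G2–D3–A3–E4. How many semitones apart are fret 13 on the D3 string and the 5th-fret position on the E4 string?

6 semitones

D3 at fret 13 → D♯4 (MIDI 63); E4 at fret 5 → A4 (MIDI 69).
63 − 69 = -6, so the two pitches are 6 semitones apart, with A4 the higher.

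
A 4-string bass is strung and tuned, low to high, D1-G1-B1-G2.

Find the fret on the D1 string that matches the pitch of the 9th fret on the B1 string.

B1 at fret 9 is B1 + 9 semitones = G#2.
The open D1 string is 9 semitones below the open B1, so the same pitch on the D1 string lies at fret 9 + 9 = 18.

18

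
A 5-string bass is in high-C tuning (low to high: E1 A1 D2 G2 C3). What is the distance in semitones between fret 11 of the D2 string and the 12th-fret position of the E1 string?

D2 at fret 11 → C#3 (MIDI 49); E1 at fret 12 → E2 (MIDI 40).
49 − 40 = 9, so the two pitches are 9 semitones apart, with C#3 the higher.

9 semitones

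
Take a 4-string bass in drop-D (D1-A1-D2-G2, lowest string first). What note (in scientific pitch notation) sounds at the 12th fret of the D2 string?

Each fret is one semitone, so D2 + 12 = D3.

D3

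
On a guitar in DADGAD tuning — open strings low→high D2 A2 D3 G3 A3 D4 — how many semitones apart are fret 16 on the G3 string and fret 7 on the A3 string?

7 semitones

G3 at fret 16 → B4 (MIDI 71); A3 at fret 7 → E4 (MIDI 64).
71 − 64 = 7, so the two pitches are 7 semitones apart, with B4 the higher.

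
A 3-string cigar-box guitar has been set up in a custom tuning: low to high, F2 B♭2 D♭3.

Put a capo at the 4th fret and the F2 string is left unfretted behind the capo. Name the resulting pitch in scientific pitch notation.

The capo raises the open F2 by 4 semitones to A2; fretting 0 more gives F2 + 4 + 0 = F2 + 4 semitones = A2.

A2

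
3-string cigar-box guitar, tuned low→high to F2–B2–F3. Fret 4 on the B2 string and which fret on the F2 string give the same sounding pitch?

10

B2 at fret 4 is B2 + 4 semitones = D#3.
The open F2 string is 6 semitones below the open B2, so the same pitch on the F2 string lies at fret 4 + 6 = 10.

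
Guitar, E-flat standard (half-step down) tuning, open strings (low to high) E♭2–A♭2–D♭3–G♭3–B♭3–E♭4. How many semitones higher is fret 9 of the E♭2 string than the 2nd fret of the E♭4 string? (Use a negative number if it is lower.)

E♭2 at fret 9 → C3 (MIDI 48); E♭4 at fret 2 → F4 (MIDI 65).
48 − 65 = -17, so the two pitches are 17 semitones apart.

-17 semitones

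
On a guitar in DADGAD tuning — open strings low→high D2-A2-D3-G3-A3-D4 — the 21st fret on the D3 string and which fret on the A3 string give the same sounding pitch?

14

Fret 21 on D3 is MIDI 50 + 21 = 71 (B4). On the A3 string (open MIDI 57), that pitch is 71 − 57 = fret 14.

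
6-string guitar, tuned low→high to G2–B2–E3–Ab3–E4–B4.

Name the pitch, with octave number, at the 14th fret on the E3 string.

E3 is MIDI 52. Adding 14 gives 66, which is Gb4.
(Equivalently spelled F#4.)

Gb4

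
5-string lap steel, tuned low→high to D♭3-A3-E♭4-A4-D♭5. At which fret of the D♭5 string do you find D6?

13

D6 is 13 semitones above the open D♭5 (Db–D–Eb–E–…–C–Db–D), so it sits at fret 13.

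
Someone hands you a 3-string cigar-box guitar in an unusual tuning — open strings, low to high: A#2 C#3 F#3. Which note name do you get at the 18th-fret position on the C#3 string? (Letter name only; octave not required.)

The open C#3 string plus 18 semitones: C#–D–D#–E–…–F–F#–G.

G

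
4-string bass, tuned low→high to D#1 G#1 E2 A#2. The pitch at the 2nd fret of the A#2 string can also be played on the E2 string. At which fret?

A#2 at fret 2 is A#2 + 2 semitones = C3.
The open E2 string is 6 semitones below the open A#2, so the same pitch on the E2 string lies at fret 2 + 6 = 8.

8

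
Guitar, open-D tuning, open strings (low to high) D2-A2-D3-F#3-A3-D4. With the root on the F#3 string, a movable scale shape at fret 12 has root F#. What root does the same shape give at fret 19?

C#

Moving from fret 12 to fret 19 shifts the root by 7 semitones.
F# up 7 semitones is C#.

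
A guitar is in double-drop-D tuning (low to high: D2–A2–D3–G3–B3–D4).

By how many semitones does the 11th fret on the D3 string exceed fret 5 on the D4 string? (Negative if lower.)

D3 at fret 11 → C#4 (MIDI 61); D4 at fret 5 → G4 (MIDI 67).
61 − 67 = -6, so the two pitches are 6 semitones apart.

-6 semitones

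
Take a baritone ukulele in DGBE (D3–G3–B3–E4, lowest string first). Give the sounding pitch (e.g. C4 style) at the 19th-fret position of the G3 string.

D5

Each fret is one semitone, so G3 + 19 = D5.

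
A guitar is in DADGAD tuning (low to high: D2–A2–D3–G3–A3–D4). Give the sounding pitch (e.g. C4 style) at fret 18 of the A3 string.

A3 is MIDI 57. Adding 18 gives 75, which is D#5.
(Equivalently spelled Eb5.)

D#5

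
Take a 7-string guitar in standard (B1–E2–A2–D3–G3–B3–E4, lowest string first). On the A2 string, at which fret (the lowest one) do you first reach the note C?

3

From A2, count semitones up the chromatic scale until reaching C: A–A#–B–C — 3 steps.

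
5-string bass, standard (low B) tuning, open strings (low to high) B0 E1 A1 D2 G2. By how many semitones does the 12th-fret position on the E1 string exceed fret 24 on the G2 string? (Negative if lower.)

E1 at fret 12 → E2 (MIDI 40); G2 at fret 24 → G4 (MIDI 67).
40 − 67 = -27, so the two pitches are 27 semitones apart.

-27 semitones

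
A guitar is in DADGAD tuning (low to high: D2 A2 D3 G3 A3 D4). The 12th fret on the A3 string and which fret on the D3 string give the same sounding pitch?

Fret 12 on A3 is MIDI 57 + 12 = 69 (A4). On the D3 string (open MIDI 50), that pitch is 69 − 50 = fret 19.

19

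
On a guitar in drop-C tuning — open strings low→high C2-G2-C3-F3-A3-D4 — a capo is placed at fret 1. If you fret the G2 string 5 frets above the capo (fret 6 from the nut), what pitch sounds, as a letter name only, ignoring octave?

The capo raises the open G2 by 1 semitone to G♯2; fretting 5 more gives G2 + 1 + 5 = G2 + 6 semitones, landing on C♯.
(Also written D♭.)

C♯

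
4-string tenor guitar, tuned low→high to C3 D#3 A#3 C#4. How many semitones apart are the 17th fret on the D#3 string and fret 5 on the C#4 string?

D#3 at fret 17 → G#4 (MIDI 68); C#4 at fret 5 → F#4 (MIDI 66).
68 − 66 = 2, so the two pitches are 2 semitones apart, with G#4 the higher.

2 semitones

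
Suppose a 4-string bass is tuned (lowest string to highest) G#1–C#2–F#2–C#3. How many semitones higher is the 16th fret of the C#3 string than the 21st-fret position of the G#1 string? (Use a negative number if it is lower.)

12 semitones

C#3 at fret 16 → F4 (MIDI 65); G#1 at fret 21 → F3 (MIDI 53).
65 − 53 = 12, so the two pitches are 12 semitones apart.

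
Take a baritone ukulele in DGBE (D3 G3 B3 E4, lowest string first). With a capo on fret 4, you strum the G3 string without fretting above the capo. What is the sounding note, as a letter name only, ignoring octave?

B

The capo raises the open G3 by 4 semitones to B3; fretting 0 more gives G3 + 4 + 0 = G3 + 4 semitones, landing on B.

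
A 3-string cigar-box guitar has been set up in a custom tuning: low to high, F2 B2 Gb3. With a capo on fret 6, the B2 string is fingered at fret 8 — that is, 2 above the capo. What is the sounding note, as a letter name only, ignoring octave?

The capo raises the open B2 by 6 semitones to F3; fretting 2 more gives B2 + 6 + 2 = B2 + 8 semitones, landing on G.

G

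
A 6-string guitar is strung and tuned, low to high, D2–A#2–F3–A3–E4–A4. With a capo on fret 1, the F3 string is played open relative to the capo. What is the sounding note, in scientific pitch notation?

F#3

The capo raises the open F3 by 1 semitone to F#3; fretting 0 more gives F3 + 1 + 0 = F3 + 1 semitone = F#3.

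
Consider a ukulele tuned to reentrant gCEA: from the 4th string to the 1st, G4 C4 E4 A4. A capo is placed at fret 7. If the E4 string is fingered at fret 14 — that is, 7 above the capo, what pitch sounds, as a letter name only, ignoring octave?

The capo raises the open E4 by 7 semitones to B4; fretting 7 more gives E4 + 7 + 7 = E4 + 14 semitones, landing on F#.

F#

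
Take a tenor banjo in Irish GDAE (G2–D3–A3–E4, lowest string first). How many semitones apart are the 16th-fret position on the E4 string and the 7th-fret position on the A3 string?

E4 at fret 16 → G#5 (MIDI 80); A3 at fret 7 → E4 (MIDI 64).
80 − 64 = 16, so the two pitches are 16 semitones apart, with G#5 the higher.

16 semitones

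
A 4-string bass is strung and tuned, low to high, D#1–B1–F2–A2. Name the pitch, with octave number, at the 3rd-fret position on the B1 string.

The open B1 string plus 3 semitones: B–C–C#–D.
The walk passes from B into C once, so the octave number goes from 1 to 2.

D2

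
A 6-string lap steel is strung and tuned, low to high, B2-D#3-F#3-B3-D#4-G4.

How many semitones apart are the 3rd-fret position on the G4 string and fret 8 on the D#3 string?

11 semitones

G4 at fret 3 → A#4 (MIDI 70); D#3 at fret 8 → B3 (MIDI 59).
70 − 59 = 11, so the two pitches are 11 semitones apart, with A#4 the higher.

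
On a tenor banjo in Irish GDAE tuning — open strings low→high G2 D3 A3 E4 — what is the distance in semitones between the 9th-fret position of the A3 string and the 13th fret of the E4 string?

A3 at fret 9 → F#4 (MIDI 66); E4 at fret 13 → F5 (MIDI 77).
66 − 77 = -11, so the two pitches are 11 semitones apart, with F5 the higher.

11 semitones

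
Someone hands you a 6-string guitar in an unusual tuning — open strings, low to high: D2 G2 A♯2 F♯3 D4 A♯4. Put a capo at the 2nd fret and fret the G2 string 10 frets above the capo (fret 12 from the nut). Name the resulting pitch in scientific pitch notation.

The capo raises the open G2 by 2 semitones to A2; fretting 10 more gives G2 + 2 + 10 = G2 + 12 semitones = G3.

G3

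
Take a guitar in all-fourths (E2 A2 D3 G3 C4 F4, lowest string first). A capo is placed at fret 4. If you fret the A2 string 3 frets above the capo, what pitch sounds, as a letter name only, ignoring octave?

E

The capo raises the open A2 by 4 semitones to C♯3; fretting 3 more gives A2 + 4 + 3 = A2 + 7 semitones, landing on E.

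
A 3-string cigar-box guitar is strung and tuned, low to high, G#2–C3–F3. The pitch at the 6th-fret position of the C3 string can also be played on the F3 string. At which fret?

Fret 6 on C3 is MIDI 48 + 6 = 54 (F#3). On the F3 string (open MIDI 53), that pitch is 54 − 53 = fret 1.

1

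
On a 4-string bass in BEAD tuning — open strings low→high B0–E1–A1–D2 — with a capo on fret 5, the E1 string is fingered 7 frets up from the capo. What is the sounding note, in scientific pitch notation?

E2

The capo raises the open E1 by 5 semitones to A1; fretting 7 more gives E1 + 5 + 7 = E1 + 12 semitones = E2.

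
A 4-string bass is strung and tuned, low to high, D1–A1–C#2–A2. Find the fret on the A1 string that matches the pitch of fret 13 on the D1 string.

6

D1 at fret 13 is D1 + 13 semitones = D#2.
The open A1 string is 7 semitones above the open D1, so the same pitch on the A1 string lies at fret 13 − 7 = 6.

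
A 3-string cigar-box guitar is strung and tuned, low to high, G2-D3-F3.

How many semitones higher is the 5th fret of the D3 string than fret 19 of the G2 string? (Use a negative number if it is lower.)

-7 semitones

D3 at fret 5 → G3 (MIDI 55); G2 at fret 19 → D4 (MIDI 62).
55 − 62 = -7, so the two pitches are 7 semitones apart.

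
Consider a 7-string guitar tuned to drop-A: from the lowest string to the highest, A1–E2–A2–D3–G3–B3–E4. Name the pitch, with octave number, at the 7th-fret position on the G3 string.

G3 is MIDI 55. Adding 7 gives 62, which is D4.

D4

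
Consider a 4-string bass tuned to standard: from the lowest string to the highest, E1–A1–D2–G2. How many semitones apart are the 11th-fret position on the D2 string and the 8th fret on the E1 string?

D2 at fret 11 → C#3 (MIDI 49); E1 at fret 8 → C2 (MIDI 36).
49 − 36 = 13, so the two pitches are 13 semitones apart, with C#3 the higher.

13 semitones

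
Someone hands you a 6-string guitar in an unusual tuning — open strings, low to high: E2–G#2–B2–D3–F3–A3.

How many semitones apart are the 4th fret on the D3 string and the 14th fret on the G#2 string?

D3 at fret 4 → F#3 (MIDI 54); G#2 at fret 14 → A#3 (MIDI 58).
54 − 58 = -4, so the two pitches are 4 semitones apart, with A#3 the higher.

4 semitones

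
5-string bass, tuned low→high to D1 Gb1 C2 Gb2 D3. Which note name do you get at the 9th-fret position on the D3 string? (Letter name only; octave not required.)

Each fret is one semitone, so D3 + 9 = B.

B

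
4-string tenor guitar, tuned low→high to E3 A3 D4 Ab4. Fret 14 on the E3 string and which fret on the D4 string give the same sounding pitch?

Fret 14 on E3 is MIDI 52 + 14 = 66 (Gb4). On the D4 string (open MIDI 62), that pitch is 66 − 62 = fret 4.

4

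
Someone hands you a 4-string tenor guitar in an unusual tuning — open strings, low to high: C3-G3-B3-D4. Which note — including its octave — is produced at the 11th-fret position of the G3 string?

Gb4

The open G3 string plus 11 semitones: G–Ab–A–Bb–…–E–F–Gb.
The walk passes from B into C once, so the octave number goes from 3 to 4.
(Equivalently spelled F#4.)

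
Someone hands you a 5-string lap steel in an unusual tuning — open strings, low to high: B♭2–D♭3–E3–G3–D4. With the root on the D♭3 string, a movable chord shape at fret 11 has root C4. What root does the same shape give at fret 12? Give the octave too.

Moving from fret 11 to fret 12 shifts the root by 1 semitone.
C4 up 1 semitone is D♭4.

D♭4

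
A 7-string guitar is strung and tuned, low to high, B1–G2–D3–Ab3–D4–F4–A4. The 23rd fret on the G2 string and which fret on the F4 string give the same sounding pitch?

G2 at fret 23 is G2 + 23 semitones = Gb4.
The open F4 string is 22 semitones above the open G2, so the same pitch on the F4 string lies at fret 23 − 22 = 1.

1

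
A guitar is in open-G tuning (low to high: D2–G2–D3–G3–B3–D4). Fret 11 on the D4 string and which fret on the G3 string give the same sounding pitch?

18

Fret 11 on D4 is MIDI 62 + 11 = 73 (C#5). On the G3 string (open MIDI 55), that pitch is 73 − 55 = fret 18.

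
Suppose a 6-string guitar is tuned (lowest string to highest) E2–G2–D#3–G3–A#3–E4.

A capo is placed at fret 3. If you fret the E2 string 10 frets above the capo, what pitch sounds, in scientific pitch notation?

The capo raises the open E2 by 3 semitones to G2; fretting 10 more gives E2 + 3 + 10 = E2 + 13 semitones = F3.

F3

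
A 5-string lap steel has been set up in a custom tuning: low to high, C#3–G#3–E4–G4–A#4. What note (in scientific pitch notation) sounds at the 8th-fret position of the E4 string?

The open E4 string plus 8 semitones: E–F–F#–G–G#–A–A#–B–C.
The walk passes from B into C once, so the octave number goes from 4 to 5.

C5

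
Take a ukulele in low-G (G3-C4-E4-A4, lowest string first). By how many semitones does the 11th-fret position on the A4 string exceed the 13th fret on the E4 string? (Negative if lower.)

3 semitones

A4 at fret 11 → G#5 (MIDI 80); E4 at fret 13 → F5 (MIDI 77).
80 − 77 = 3, so the two pitches are 3 semitones apart.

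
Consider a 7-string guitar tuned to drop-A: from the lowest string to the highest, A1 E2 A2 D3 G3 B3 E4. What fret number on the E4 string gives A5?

17

A5 is 17 semitones above the open E4 (E–F–F#–G–…–G–G#–A), so it sits at fret 17.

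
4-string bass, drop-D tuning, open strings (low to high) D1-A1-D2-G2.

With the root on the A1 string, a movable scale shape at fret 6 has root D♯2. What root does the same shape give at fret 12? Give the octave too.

A2

Moving from fret 6 to fret 12 shifts the root by 6 semitones.
D♯2 up 6 semitones is A2.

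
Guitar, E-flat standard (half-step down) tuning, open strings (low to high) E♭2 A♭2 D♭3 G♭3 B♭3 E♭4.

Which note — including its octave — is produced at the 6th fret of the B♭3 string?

E4

Each fret is one semitone, so B♭3 + 6 = E4.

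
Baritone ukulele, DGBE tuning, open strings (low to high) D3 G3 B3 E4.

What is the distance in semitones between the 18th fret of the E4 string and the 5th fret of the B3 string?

18 semitones

E4 at fret 18 → A#5 (MIDI 82); B3 at fret 5 → E4 (MIDI 64).
82 − 64 = 18, so the two pitches are 18 semitones apart, with A#5 the higher.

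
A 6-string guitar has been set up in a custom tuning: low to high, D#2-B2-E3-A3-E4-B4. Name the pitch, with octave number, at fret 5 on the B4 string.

Each fret is one semitone, so B4 + 5 = E5.

E5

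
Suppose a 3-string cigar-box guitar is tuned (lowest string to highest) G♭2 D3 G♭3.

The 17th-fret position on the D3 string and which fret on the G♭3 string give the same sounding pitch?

Fret 17 on D3 is MIDI 50 + 17 = 67 (G4). On the G♭3 string (open MIDI 54), that pitch is 67 − 54 = fret 13.

13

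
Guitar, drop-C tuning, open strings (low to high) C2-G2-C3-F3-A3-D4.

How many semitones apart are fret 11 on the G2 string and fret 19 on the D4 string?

27 semitones

G2 at fret 11 → F#3 (MIDI 54); D4 at fret 19 → A5 (MIDI 81).
54 − 81 = -27, so the two pitches are 27 semitones apart, with A5 the higher.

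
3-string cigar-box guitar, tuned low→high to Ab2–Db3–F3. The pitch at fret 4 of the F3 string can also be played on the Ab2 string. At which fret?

F3 at fret 4 is F3 + 4 semitones = A3.
The open Ab2 string is 9 semitones below the open F3, so the same pitch on the Ab2 string lies at fret 4 + 9 = 13.

13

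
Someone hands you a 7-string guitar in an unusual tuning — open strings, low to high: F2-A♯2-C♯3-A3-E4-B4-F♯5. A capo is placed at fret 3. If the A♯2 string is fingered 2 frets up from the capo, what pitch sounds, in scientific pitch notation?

D♯3

The capo raises the open A♯2 by 3 semitones to C♯3; fretting 2 more gives A♯2 + 3 + 2 = A♯2 + 5 semitones = D♯3.
(Also written E♭.)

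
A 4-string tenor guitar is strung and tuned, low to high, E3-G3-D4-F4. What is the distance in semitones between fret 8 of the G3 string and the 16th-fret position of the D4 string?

15 semitones

G3 at fret 8 → D♯4 (MIDI 63); D4 at fret 16 → F♯5 (MIDI 78).
63 − 78 = -15, so the two pitches are 15 semitones apart, with F♯5 the higher.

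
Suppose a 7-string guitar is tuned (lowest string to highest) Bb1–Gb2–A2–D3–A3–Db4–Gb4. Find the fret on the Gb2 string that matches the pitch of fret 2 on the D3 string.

D3 at fret 2 is D3 + 2 semitones = E3.
The open Gb2 string is 8 semitones below the open D3, so the same pitch on the Gb2 string lies at fret 2 + 8 = 10.

10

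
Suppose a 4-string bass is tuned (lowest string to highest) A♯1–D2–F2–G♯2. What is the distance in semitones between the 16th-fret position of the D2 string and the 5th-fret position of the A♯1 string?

D2 at fret 16 → F♯3 (MIDI 54); A♯1 at fret 5 → D♯2 (MIDI 39).
54 − 39 = 15, so the two pitches are 15 semitones apart, with F♯3 the higher.

15 semitones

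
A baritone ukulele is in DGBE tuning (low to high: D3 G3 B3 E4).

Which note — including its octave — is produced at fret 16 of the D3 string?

F#4

D3 is MIDI 50. Adding 16 gives 66, which is F#4.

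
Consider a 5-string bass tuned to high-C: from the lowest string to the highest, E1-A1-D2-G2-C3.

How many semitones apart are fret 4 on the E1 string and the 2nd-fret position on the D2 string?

8 semitones

E1 at fret 4 → G♯1 (MIDI 32); D2 at fret 2 → E2 (MIDI 40).
32 − 40 = -8, so the two pitches are 8 semitones apart, with E2 the higher.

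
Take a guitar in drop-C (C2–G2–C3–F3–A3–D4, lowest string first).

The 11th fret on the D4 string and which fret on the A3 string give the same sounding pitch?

D4 at fret 11 is D4 + 11 semitones = C♯5.
The open A3 string is 5 semitones below the open D4, so the same pitch on the A3 string lies at fret 11 + 5 = 16.

16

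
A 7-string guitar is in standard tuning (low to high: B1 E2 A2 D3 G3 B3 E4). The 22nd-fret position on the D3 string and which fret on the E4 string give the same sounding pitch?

D3 at fret 22 is D3 + 22 semitones = C5.
The open E4 string is 14 semitones above the open D3, so the same pitch on the E4 string lies at fret 22 − 14 = 8.

8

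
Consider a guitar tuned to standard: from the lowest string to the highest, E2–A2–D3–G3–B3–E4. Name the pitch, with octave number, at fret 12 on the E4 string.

E5

The open E4 string plus 12 semitones: E–F–F#–G–…–D–D#–E.
The walk passes from B into C once, so the octave number goes from 4 to 5.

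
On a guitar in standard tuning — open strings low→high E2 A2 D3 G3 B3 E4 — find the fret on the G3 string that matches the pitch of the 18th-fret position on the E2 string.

3

E2 at fret 18 is E2 + 18 semitones = A#3.
The open G3 string is 15 semitones above the open E2, so the same pitch on the G3 string lies at fret 18 − 15 = 3.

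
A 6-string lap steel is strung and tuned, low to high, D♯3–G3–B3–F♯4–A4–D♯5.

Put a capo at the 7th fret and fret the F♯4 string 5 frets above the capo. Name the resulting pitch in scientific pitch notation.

F♯5

The capo raises the open F♯4 by 7 semitones to C♯5; fretting 5 more gives F♯4 + 7 + 5 = F♯4 + 12 semitones = F♯5.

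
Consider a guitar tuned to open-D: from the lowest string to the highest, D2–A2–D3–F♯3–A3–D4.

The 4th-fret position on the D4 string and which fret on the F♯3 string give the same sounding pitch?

12

Fret 4 on D4 is MIDI 62 + 4 = 66 (F♯4). On the F♯3 string (open MIDI 54), that pitch is 66 − 54 = fret 12.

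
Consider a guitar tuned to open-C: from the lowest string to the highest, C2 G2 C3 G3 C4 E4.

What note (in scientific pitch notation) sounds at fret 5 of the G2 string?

C3

The open G2 string plus 5 semitones: G–G#–A–A#–B–C.
The walk passes from B into C once, so the octave number goes from 2 to 3.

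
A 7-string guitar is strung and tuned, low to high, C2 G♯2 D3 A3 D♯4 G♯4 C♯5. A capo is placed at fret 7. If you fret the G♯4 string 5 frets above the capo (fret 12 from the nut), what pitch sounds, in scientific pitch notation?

The capo raises the open G♯4 by 7 semitones to D♯5; fretting 5 more gives G♯4 + 7 + 5 = G♯4 + 12 semitones = G♯5.

G♯5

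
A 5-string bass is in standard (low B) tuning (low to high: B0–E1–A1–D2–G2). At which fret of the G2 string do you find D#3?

8

D#3 is 8 semitones above the open G2 (G–G#–A–A#–B–C–C#–D–D#), so it sits at fret 8.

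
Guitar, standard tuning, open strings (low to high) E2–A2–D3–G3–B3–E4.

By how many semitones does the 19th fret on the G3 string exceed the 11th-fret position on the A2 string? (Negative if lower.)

G3 at fret 19 → D5 (MIDI 74); A2 at fret 11 → G#3 (MIDI 56).
74 − 56 = 18, so the two pitches are 18 semitones apart.

18 semitones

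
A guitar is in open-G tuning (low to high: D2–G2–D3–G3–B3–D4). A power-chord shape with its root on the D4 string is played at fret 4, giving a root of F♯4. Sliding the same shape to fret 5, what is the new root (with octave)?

Moving from fret 4 to fret 5 shifts the root by 1 semitone.
F♯4 up 1 semitone is G4.

G4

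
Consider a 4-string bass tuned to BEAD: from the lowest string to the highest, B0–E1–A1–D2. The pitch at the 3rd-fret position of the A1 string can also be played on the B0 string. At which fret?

13

A1 at fret 3 is A1 + 3 semitones = C2.
The open B0 string is 10 semitones below the open A1, so the same pitch on the B0 string lies at fret 3 + 10 = 13.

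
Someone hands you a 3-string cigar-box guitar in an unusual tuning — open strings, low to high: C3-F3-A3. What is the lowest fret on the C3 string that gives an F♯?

From C3, count semitones up the chromatic scale until reaching F♯: C–C#–D–D#–E–F–F# — 6 steps.

6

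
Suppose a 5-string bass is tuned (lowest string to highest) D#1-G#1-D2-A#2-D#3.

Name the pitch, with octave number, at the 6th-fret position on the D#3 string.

The open D#3 string plus 6 semitones: D#–E–F–F#–G–G#–A.
No B→C boundary is crossed, so the octave stays at 3.

A3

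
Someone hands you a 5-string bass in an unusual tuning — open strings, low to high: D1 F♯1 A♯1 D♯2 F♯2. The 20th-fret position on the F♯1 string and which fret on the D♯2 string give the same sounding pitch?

11

Fret 20 on F♯1 is MIDI 30 + 20 = 50 (D3). On the D♯2 string (open MIDI 39), that pitch is 50 − 39 = fret 11.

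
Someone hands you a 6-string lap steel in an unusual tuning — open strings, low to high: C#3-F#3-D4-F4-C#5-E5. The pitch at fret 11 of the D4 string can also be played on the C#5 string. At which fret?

0

Fret 11 on D4 is MIDI 62 + 11 = 73 (C#5). On the C#5 string (open MIDI 73), that pitch is 73 − 73 = fret 0.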